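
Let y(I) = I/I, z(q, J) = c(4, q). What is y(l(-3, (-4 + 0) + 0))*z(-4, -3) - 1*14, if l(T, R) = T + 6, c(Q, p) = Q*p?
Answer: -30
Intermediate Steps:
z(q, J) = 4*q
l(T, R) = 6 + T
y(I) = 1
y(l(-3, (-4 + 0) + 0))*z(-4, -3) - 1*14 = 1*(4*(-4)) - 1*14 = 1*(-16) - 14 = -16 - 14 = -30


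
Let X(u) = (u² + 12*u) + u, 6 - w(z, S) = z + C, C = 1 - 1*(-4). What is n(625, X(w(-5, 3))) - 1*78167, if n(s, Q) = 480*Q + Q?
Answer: -23333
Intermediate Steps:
C = 5 (C = 1 + 4 = 5)
w(z, S) = 1 - z (w(z, S) = 6 - (z + 5) = 6 - (5 + z) = 6 + (-5 - z) = 1 - z)
X(u) = u² + 13*u
n(s, Q) = 481*Q
n(625, X(w(-5, 3))) - 1*78167 = 481*((1 - 1*(-5))*(13 + (1 - 1*(-5)))) - 1*78167 = 481*((1 + 5)*(13 + (1 + 5))) - 78167 = 481*(6*(13 + 6)) - 78167 = 481*(6*19) - 78167 = 481*114 - 78167 = 54834 - 78167 = -23333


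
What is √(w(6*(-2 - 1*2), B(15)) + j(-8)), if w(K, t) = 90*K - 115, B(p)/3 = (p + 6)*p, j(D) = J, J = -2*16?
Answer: I*√2307 ≈ 48.031*I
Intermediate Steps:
J = -32
j(D) = -32
B(p) = 3*p*(6 + p) (B(p) = 3*((p + 6)*p) = 3*((6 + p)*p) = 3*(p*(6 + p)) = 3*p*(6 + p))
w(K, t) = -115 + 90*K
√(w(6*(-2 - 1*2), B(15)) + j(-8)) = √((-115 + 90*(6*(-2 - 1*2))) - 32) = √((-115 + 90*(6*(-2 - 2))) - 32) = √((-115 + 90*(6*(-4))) - 32) = √((-115 + 90*(-24)) - 32) = √((-115 - 2160) - 32) = √(-2275 - 32) = √(-2307) = I*√2307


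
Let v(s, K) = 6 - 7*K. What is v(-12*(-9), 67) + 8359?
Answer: 7896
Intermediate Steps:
v(-12*(-9), 67) + 8359 = (6 - 7*67) + 8359 = (6 - 469) + 8359 = -463 + 8359 = 7896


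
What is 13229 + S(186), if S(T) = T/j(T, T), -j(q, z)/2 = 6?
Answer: 26427/2 ≈ 13214.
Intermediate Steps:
j(q, z) = -12 (j(q, z) = -2*6 = -12)
S(T) = -T/12 (S(T) = T/(-12) = T*(-1/12) = -T/12)
13229 + S(186) = 13229 - 1/12*186 = 13229 - 31/2 = 26427/2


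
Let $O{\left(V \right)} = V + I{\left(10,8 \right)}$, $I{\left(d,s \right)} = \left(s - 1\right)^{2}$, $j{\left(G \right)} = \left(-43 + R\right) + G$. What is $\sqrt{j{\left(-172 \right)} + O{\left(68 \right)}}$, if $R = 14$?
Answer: $2 i \sqrt{21} \approx 9.1651 i$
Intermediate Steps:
$j{\left(G \right)} = -29 + G$ ($j{\left(G \right)} = \left(-43 + 14\right) + G = -29 + G$)
$I{\left(d,s \right)} = \left(-1 + s\right)^{2}$
$O{\left(V \right)} = 49 + V$ ($O{\left(V \right)} = V + \left(-1 + 8\right)^{2} = V + 7^{2} = V + 49 = 49 + V$)
$\sqrt{j{\left(-172 \right)} + O{\left(68 \right)}} = \sqrt{\left(-29 - 172\right) + \left(49 + 68\right)} = \sqrt{-201 + 117} = \sqrt{-84} = 2 i \sqrt{21}$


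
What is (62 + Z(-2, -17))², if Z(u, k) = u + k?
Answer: 1849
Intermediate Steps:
Z(u, k) = k + u
(62 + Z(-2, -17))² = (62 + (-17 - 2))² = (62 - 19)² = 43² = 1849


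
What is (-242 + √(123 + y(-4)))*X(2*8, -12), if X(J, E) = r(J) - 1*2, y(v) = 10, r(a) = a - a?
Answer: 484 - 2*√133 ≈ 460.94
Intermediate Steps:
r(a) = 0
X(J, E) = -2 (X(J, E) = 0 - 1*2 = 0 - 2 = -2)
(-242 + √(123 + y(-4)))*X(2*8, -12) = (-242 + √(123 + 10))*(-2) = (-242 + √133)*(-2) = 484 - 2*√133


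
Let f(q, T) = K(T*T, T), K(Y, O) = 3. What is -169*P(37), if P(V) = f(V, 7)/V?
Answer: -507/37 ≈ -13.703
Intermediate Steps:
f(q, T) = 3
P(V) = 3/V
-169*P(37) = -507/37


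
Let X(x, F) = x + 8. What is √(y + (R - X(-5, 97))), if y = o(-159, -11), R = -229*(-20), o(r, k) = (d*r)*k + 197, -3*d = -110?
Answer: 6*√1914 ≈ 262.50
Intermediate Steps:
d = 110/3 (d = -⅓*(-110) = 110/3 ≈ 36.667)
o(r, k) = 197 + 110*k*r/3 (o(r, k) = (110*r/3)*k + 197 = 110*k*r/3 + 197 = 197 + 110*k*r/3)
X(x, F) = 8 + x
R = 4580
y = 64327 (y = 197 + (110/3)*(-11)*(-159) = 197 + 64130 = 64327)
√(y + (R - X(-5, 97))) = √(64327 + (4580 - (8 - 5))) = √(64327 + (4580 - 1*3)) = √(64327 + (4580 - 3)) = √(64327 + 4577) = √68904 = 6*√1914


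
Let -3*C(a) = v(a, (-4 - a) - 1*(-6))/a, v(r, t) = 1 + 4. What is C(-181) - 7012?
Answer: -3807511/543 ≈ -7012.0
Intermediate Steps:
v(r, t) = 5
C(a) = -5/(3*a)
C(-181) - 7012 = -5/3/(-181) - 7012 = -5/3*(-1/181) - 7012 = 5/543 - 7012 = -3807511/543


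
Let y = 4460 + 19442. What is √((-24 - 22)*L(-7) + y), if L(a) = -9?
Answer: 2*√6079 ≈ 155.94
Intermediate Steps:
y = 23902
√((-24 - 22)*L(-7) + y) = √((-24 - 22)*(-9) + 23902) = √(-46*(-9) + 23902) = √(414 + 23902) = √24316 = 2*√6079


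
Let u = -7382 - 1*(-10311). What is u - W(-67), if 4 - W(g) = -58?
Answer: 2867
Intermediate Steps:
u = 2929 (u = -7382 + 10311 = 2929)
W(g) = 62 (W(g) = 4 - 1*(-58) = 4 + 58 = 62)
u - W(-67) = 2929 - 1*62 = 2929 - 62 = 2867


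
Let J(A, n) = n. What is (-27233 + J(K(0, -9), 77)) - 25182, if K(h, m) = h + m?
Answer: -52338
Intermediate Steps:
(-27233 + J(K(0, -9), 77)) - 25182 = (-27233 + 77) - 25182 = -27156 - 25182 = -52338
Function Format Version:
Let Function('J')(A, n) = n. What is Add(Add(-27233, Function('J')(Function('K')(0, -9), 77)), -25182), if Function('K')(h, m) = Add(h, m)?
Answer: -52338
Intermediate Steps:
Add(Add(-27233, Function('J')(Function('K')(0, -9), 77)), -25182) = Add(Add(-27233, 77), -25182) = Add(-27156, -25182) = -52338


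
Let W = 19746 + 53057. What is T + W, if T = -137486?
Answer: -64683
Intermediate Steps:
W = 72803
T + W = -137486 + 72803 = -64683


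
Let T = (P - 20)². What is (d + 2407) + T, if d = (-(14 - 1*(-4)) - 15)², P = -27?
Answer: 5705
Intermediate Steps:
T = 2209 (T = (-27 - 20)² = (-47)² = 2209)
d = 1089 (d = (-(14 + 4) - 15)² = (-1*18 - 15)² = (-18 - 15)² = (-33)² = 1089)
(d + 2407) + T = (1089 + 2407) + 2209 = 3496 + 2209 = 5705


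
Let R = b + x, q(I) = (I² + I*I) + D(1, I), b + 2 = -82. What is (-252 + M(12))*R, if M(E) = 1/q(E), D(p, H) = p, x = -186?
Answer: 19663290/289 ≈ 68039.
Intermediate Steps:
b = -84 (b = -2 - 82 = -84)
q(I) = 1 + 2*I² (q(I) = (I² + I*I) + 1 = (I² + I²) + 1 = 2*I² + 1 = 1 + 2*I²)
M(E) = 1/(1 + 2*E²)
R = -270 (R = -84 - 186 = -270)
(-252 + M(12))*R = (-252 + 1/(1 + 2*12²))*(-270) = (-252 + 1/(1 + 2*144))*(-270) = (-252 + 1/(1 + 288))*(-270) = (-252 + 1/289)*(-270) = -72827/289*(-270) = 19663290/289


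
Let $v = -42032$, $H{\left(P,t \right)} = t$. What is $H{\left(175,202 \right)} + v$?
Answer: $-41830$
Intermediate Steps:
$H{\left(175,202 \right)} + v = 202 - 42032 = -41830$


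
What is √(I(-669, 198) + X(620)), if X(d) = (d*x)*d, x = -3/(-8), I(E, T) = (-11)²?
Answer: √144271 ≈ 379.83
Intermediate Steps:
I(E, T) = 121
x = 3/8 (x = -3*(-⅛) = 3/8 ≈ 0.37500)
X(d) = 3*d²/8 (X(d) = (d*(3/8))*d = (3*d/8)*d = 3*d²/8)
√(I(-669, 198) + X(620)) = √(121 + (3/8)*620²) = √(121 + (3/8)*384400) = √(121 + 144150) = √144271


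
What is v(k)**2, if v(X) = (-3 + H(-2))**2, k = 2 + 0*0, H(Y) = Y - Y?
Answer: 81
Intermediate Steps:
H(Y) = 0
k = 2 (k = 2 + 0 = 2)
v(X) = 9 (v(X) = (-3 + 0)**2 = (-3)**2 = 9)
v(k)**2 = 9**2 = 81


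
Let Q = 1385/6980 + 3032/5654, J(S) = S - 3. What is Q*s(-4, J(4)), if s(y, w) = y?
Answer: -2899415/986623 ≈ -2.9387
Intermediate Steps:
J(S) = -3 + S
Q = 2899415/3946492 (Q = 1385*(1/6980) + 3032*(1/5654) = 277/1396 + 1516/2827 = 2899415/3946492 ≈ 0.73468)
Q*s(-4, J(4)) = (2899415/3946492)*(-4) = -2899415/986623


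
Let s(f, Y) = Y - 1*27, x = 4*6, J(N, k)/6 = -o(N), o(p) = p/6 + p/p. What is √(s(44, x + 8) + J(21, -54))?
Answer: I*√22 ≈ 4.6904*I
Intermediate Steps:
o(p) = 1 + p/6 (o(p) = p*(⅙) + 1 = p/6 + 1 = 1 + p/6)
J(N, k) = -6 - N (J(N, k) = 6*(-(1 + N/6)) = 6*(-1 - N/6) = -6 - N)
x = 24
s(f, Y) = -27 + Y (s(f, Y) = Y - 27 = -27 + Y)
√(s(44, x + 8) + J(21, -54)) = √((-27 + (24 + 8)) + (-6 - 1*21)) = √((-27 + 32) + (-6 - 21)) = √(5 - 27) = √(-22) = I*√22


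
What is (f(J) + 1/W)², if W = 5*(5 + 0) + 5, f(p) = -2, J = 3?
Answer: 3481/900 ≈ 3.8678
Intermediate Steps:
W = 30 (W = 5*5 + 5 = 25 + 5 = 30)
(f(J) + 1/W)² = (-2 + 1/30)² = (-59/30)² = 3481/900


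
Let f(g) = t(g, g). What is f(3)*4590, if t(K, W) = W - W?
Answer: 0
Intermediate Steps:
t(K, W) = 0
f(g) = 0
f(3)*4590 = 0*4590 = 0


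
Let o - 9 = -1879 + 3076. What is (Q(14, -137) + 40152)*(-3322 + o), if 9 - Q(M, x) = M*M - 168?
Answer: -84921428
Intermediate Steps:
o = 1206 (o = 9 + (-1879 + 3076) = 9 + 1197 = 1206)
Q(M, x) = 177 - M**2 (Q(M, x) = 9 - (M*M - 168) = 9 - (M**2 - 168) = 9 - (-168 + M**2) = 9 + (168 - M**2) = 177 - M**2)
(Q(14, -137) + 40152)*(-3322 + o) = ((177 - 1*14**2) + 40152)*(-3322 + 1206) = ((177 - 1*196) + 40152)*(-2116) = ((177 - 196) + 40152)*(-2116) = (-19 + 40152)*(-2116) = 40133*(-2116) = -84921428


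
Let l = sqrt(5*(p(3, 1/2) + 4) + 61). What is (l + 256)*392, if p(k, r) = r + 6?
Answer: 100352 + 196*sqrt(454) ≈ 1.0453e+5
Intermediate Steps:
p(k, r) = 6 + r
l = sqrt(454)/2 (l = sqrt(5*((6 + 1/2) + 4) + 61) = sqrt(5*(13/2 + 4) + 61) = sqrt(5*(21/2) + 61) = sqrt(105/2 + 61) = sqrt(227/2) = sqrt(454)/2 ≈ 10.654)
(l + 256)*392 = (sqrt(454)/2 + 256)*392 = (256 + sqrt(454)/2)*392 = 100352 + 196*sqrt(454)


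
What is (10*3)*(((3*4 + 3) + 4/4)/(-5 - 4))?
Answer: -160/3 ≈ -53.333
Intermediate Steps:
(10*3)*(((3*4 + 3) + 4/4)/(-5 - 4)) = 30*(((12 + 3) + 4*(¼))/(-9)) = 30*((15 + 1)*(-⅑)) = 30*(16*(-⅑)) = 30*(-16/9) = -160/3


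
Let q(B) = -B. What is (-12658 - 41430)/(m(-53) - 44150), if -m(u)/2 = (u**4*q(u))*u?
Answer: -13522/11082169527 ≈ -1.2202e-6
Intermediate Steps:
m(u) = 2*u**6 (m(u) = -2*u**4*(-u)*u = -2*(-u**5)*u = -(-2)*u**6 = 2*u**6)
(-12658 - 41430)/(m(-53) - 44150) = (-12658 - 41430)/(2*(-53)**6 - 44150) = -54088/(2*22164361129 - 44150) = -54088/(44328722258 - 44150) = -54088/44328678108 = -54088*1/44328678108 = -13522/11082169527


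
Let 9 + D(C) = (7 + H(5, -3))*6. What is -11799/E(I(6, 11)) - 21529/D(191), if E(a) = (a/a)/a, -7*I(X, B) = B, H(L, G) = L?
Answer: 163796/9 ≈ 18200.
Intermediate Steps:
I(X, B) = -B/7
D(C) = 63 (D(C) = -9 + (7 + 5)*6 = -9 + 12*6 = -9 + 72 = 63)
E(a) = 1/a
-11799/E(I(6, 11)) - 21529/D(191) = -11799*(-⅐*11) - 21529/63 = -11799/(1/(-11/7)) - 21529*1/63 = -11799/(-7/11) - 21529/63 = -11799*(-11/7) - 21529/63 = 129789/7 - 21529/63 = 163796/9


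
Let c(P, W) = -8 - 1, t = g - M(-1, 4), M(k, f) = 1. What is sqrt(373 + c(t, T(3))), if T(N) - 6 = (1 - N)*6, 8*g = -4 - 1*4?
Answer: 2*sqrt(91) ≈ 19.079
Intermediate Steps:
g = -1 (g = (-4 - 1*4)/8 = (-4 - 4)/8 = (1/8)*(-8) = -1)
t = -2 (t = -1 - 1*1 = -1 - 1 = -2)
T(N) = 12 - 6*N (T(N) = 6 + (1 - N)*6 = 6 + (6 - 6*N) = 12 - 6*N)
c(P, W) = -9
sqrt(373 + c(t, T(3))) = sqrt(373 - 9) = sqrt(364) = 2*sqrt(91)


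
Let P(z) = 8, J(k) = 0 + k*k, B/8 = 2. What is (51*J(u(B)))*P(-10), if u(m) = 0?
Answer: 0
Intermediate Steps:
B = 16 (B = 8*2 = 16)
J(k) = k**2 (J(k) = 0 + k**2 = k**2)
(51*J(u(B)))*P(-10) = (51*0**2)*8 = (51*0)*8 = 0*8 = 0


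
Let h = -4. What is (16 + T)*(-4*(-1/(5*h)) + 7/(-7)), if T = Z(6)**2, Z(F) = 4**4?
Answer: -393312/5 ≈ -78662.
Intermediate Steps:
Z(F) = 256
T = 65536 (T = 256**2 = 65536)
(16 + T)*(-4*(-1/(5*h)) + 7/(-7)) = (16 + 65536)*(-4/((-4*(-5))) + 7/(-7)) = 65552*(-4/20 + 7*(-1/7)) = 65552*(-4*1/20 - 1) = 65552*(-1/5 - 1) = 65552*(-6/5) = -393312/5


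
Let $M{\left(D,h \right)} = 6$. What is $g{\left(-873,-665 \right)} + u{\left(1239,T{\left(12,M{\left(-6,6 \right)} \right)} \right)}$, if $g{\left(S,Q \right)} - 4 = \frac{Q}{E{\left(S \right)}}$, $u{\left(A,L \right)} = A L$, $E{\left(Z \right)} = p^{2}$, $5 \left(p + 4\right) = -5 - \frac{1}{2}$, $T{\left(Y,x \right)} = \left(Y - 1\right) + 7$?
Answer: $\frac{57951406}{2601} \approx 22280.0$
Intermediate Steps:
$T{\left(Y,x \right)} = 6 + Y$ ($T{\left(Y,x \right)} = \left(-1 + Y\right) + 7 = 6 + Y$)
$p = - \frac{51}{10}$ ($p = -4 + \frac{-5 - \frac{1}{2}}{5} = -4 + \frac{1}{5} \left(- \frac{11}{2}\right) = -4 - \frac{11}{10} = - \frac{51}{10} \approx -5.1$)
$E{\left(Z \right)} = \frac{2601}{100}$ ($E{\left(Z \right)} = \left(- \frac{51}{10}\right)^{2} = \frac{2601}{100}$)
$g{\left(S,Q \right)} = 4 + \frac{100 Q}{2601}$ ($g{\left(S,Q \right)} = 4 + \frac{Q}{\frac{2601}{100}} = 4 + Q \frac{100}{2601} = 4 + \frac{100 Q}{2601}$)
$g{\left(-873,-665 \right)} + u{\left(1239,T{\left(12,M{\left(-6,6 \right)} \right)} \right)} = \left(4 + \frac{100}{2601} \left(-665\right)\right) + 1239 \left(6 + 12\right) = \left(4 - \frac{66500}{2601}\right) + 1239 \cdot 18 = - \frac{56096}{2601} + 22302 = \frac{57951406}{2601}$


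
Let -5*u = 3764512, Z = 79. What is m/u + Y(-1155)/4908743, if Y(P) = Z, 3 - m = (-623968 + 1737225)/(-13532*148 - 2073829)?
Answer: 22121758497361/1883273350690329276 ≈ 1.1746e-5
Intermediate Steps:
m = 13342952/4076565 (m = 3 - (-623968 + 1737225)/(-13532*148 - 2073829) = 3 - 1113257/(-2002736 - 2073829) = 3 - 1113257/(-4076565) = 3 - 1113257*(-1)/4076565 = 3 - 1*(-1113257/4076565) = 3 + 1113257/4076565 = 13342952/4076565 ≈ 3.2731)
Y(P) = 79
u = -3764512/5 (u = -⅕*3764512 = -3764512/5 ≈ -7.5290e+5)
m/u + Y(-1155)/4908743 = 13342952/(4076565*(-3764512/5)) + 79/4908743 = (13342952/4076565)*(-5/3764512) + 79*(1/4908743) = -1667869/383656946532 + 79/4908743 = 22121758497361/1883273350690329276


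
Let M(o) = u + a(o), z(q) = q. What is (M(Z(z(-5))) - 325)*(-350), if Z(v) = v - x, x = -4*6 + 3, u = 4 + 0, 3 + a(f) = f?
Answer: 107800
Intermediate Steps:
a(f) = -3 + f
u = 4
x = -21 (x = -24 + 3 = -21)
Z(v) = 21 + v (Z(v) = v - 1*(-21) = v + 21 = 21 + v)
M(o) = 1 + o (M(o) = 4 + (-3 + o) = 1 + o)
(M(Z(z(-5))) - 325)*(-350) = ((1 + (21 - 5)) - 325)*(-350) = ((1 + 16) - 325)*(-350) = (17 - 325)*(-350) = -308*(-350) = 107800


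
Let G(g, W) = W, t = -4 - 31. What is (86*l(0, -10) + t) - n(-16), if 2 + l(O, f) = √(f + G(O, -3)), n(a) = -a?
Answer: -223 + 86*I*√13 ≈ -223.0 + 310.08*I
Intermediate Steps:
t = -35
l(O, f) = -2 + √(-3 + f) (l(O, f) = -2 + √(f - 3) = -2 + √(-3 + f))
(86*l(0, -10) + t) - n(-16) = (86*(-2 + √(-3 - 10)) - 35) - (-1)*(-16) = (86*(-2 + √(-13)) - 35) - 1*16 = (86*(-2 + I*√13) - 35) - 16 = ((-172 + 86*I*√13) - 35) - 16 = (-207 + 86*I*√13) - 16 = -223 + 86*I*√13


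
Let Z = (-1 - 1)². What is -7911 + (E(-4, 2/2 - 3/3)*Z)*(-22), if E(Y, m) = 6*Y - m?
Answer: -5799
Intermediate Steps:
E(Y, m) = -m + 6*Y
Z = 4 (Z = (-2)² = 4)
-7911 + (E(-4, 2/2 - 3/3)*Z)*(-22) = -7911 + ((-(2/2 - 3/3) + 6*(-4))*4)*(-22) = -7911 + ((-(2*(½) - 3*⅓) - 24)*4)*(-22) = -7911 + ((-(1 - 1) - 24)*4)*(-22) = -7911 + ((-1*0 - 24)*4)*(-22) = -7911 + ((0 - 24)*4)*(-22) = -7911 - 24*4*(-22) = -7911 - 96*(-22) = -7911 + 2112 = -5799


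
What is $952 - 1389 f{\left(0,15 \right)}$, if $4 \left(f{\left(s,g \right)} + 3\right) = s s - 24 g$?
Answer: $130129$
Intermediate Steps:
$f{\left(s,g \right)} = -3 - 6 g + \frac{s^{2}}{4}$ ($f{\left(s,g \right)} = -3 + \frac{s s - 24 g}{4} = -3 + \frac{s^{2} - 24 g}{4} = -3 - \left(6 g - \frac{s^{2}}{4}\right) = -3 - 6 g + \frac{s^{2}}{4}$)
$952 - 1389 f{\left(0,15 \right)} = 952 - 1389 \left(-3 - 90 + \frac{0^{2}}{4}\right) = 952 - 1389 \left(-3 - 90 + \frac{1}{4} \cdot 0\right) = 952 - 1389 \left(-3 - 90 + 0\right) = 952 - -129177 = 952 + 129177 = 130129$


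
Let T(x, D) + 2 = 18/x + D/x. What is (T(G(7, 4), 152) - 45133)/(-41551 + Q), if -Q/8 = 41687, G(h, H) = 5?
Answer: 45101/375047 ≈ 0.12025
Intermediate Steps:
T(x, D) = -2 + 18/x + D/x (T(x, D) = -2 + (18/x + D/x) = -2 + 18/x + D/x)
Q = -333496 (Q = -8*41687 = -333496)
(T(G(7, 4), 152) - 45133)/(-41551 + Q) = ((18 + 152 - 2*5)/5 - 45133)/(-41551 - 333496) = ((18 + 152 - 10)/5 - 45133)/(-375047) = ((⅕)*160 - 45133)*(-1/375047) = (32 - 45133)*(-1/375047) = -45101*(-1/375047) = 45101/375047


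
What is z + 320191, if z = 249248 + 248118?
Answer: 817557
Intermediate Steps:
z = 497366
z + 320191 = 497366 + 320191 = 817557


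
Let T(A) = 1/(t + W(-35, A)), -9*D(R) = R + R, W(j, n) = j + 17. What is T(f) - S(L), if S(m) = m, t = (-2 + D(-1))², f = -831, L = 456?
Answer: -548193/1202 ≈ -456.07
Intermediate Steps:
W(j, n) = 17 + j
D(R) = -2*R/9 (D(R) = -(R + R)/9 = -2*R/9)
t = 256/81 (t = (-2 - 2/9*(-1))² = (-2 + 2/9)² = (-16/9)² = 256/81 ≈ 3.1605)
T(A) = -81/1202 (T(A) = 1/(256/81 + (17 - 35)) = 1/(256/81 - 18) = 1/(-1202/81) = -81/1202)
T(f) - S(L) = -81/1202 - 1*456 = -81/1202 - 456 = -548193/1202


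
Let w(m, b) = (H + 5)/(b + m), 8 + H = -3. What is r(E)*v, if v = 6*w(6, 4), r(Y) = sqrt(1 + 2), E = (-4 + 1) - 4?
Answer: -18*sqrt(3)/5 ≈ -6.2354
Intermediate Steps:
H = -11 (H = -8 - 3 = -11)
w(m, b) = -6/(b + m) (w(m, b) = (-11 + 5)/(b + m) = -6/(b + m))
E = -7 (E = -3 - 4 = -7)
r(Y) = sqrt(3)
v = -18/5 (v = 6*(-6/(4 + 6)) = 6*(-6/10) = 6*(-6*1/10) = 6*(-3/5) = -18/5 ≈ -3.6000)
r(E)*v = sqrt(3)*(-18/5) = -18*sqrt(3)/5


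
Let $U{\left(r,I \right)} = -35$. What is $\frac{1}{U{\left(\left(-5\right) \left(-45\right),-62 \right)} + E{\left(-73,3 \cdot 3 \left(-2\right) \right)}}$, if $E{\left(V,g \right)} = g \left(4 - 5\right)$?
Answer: $- \frac{1}{17} \approx -0.058824$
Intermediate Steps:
$E{\left(V,g \right)} = - g$ ($E{\left(V,g \right)} = g \left(-1\right) = - g$)
$\frac{1}{U{\left(\left(-5\right) \left(-45\right),-62 \right)} + E{\left(-73,3 \cdot 3 \left(-2\right) \right)}} = \frac{1}{-35 - 3 \cdot 3 \left(-2\right)} = \frac{1}{-35 - 9 \left(-2\right)} = \frac{1}{-35 - -18} = \frac{1}{-35 + 18} = \frac{1}{-17} = - \frac{1}{17}$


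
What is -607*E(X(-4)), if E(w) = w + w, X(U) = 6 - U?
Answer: -12140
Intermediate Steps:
E(w) = 2*w
-607*E(X(-4)) = -1214*(6 - 1*(-4)) = -1214*(6 + 4) = -1214*10 = -607*20 = -12140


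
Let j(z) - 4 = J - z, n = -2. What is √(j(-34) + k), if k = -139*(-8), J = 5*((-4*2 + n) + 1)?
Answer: √1105 ≈ 33.242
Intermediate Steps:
J = -45 (J = 5*((-4*2 - 2) + 1) = 5*((-8 - 2) + 1) = 5*(-10 + 1) = 5*(-9) = -45)
k = 1112
j(z) = -41 - z (j(z) = 4 + (-45 - z) = -41 - z)
√(j(-34) + k) = √((-41 - 1*(-34)) + 1112) = √((-41 + 34) + 1112) = √(-7 + 1112) = √1105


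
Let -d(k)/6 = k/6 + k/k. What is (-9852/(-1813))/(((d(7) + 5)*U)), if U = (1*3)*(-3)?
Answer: 821/10878 ≈ 0.075473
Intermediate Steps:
U = -9 (U = 3*(-3) = -9)
d(k) = -6 - k (d(k) = -6*(k/6 + k/k) = -6*(k*(⅙) + 1) = -6*(k/6 + 1) = -6*(1 + k/6) = -6 - k)
(-9852/(-1813))/(((d(7) + 5)*U)) = (-9852/(-1813))/((((-6 - 1*7) + 5)*(-9))) = (-9852*(-1/1813))/((((-6 - 7) + 5)*(-9))) = 9852/(1813*(((-13 + 5)*(-9)))) = 9852/(1813*((-8*(-9)))) = (9852/1813)/72 = (9852/1813)*(1/72) = 821/10878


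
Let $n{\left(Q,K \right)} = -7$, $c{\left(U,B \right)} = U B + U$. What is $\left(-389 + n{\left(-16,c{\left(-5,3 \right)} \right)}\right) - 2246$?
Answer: $-2642$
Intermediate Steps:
$c{\left(U,B \right)} = U + B U$ ($c{\left(U,B \right)} = B U + U = U + B U$)
$\left(-389 + n{\left(-16,c{\left(-5,3 \right)} \right)}\right) - 2246 = \left(-389 - 7\right) - 2246 = -396 - 2246 = -2642$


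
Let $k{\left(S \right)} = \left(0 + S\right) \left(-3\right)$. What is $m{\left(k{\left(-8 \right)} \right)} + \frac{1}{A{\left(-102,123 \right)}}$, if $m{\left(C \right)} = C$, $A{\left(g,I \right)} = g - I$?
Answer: $\frac{5399}{225} \approx 23.996$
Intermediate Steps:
$k{\left(S \right)} = - 3 S$ ($k{\left(S \right)} = S \left(-3\right) = - 3 S$)
$m{\left(k{\left(-8 \right)} \right)} + \frac{1}{A{\left(-102,123 \right)}} = \left(-3\right) \left(-8\right) + \frac{1}{-102 - 123} = 24 + \frac{1}{-102 - 123} = 24 + \frac{1}{-225} = 24 - \frac{1}{225} = \frac{5399}{225}$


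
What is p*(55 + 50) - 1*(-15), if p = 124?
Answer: 13035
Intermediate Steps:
p*(55 + 50) - 1*(-15) = 124*(55 + 50) - 1*(-15) = 124*105 + 15 = 13020 + 15 = 13035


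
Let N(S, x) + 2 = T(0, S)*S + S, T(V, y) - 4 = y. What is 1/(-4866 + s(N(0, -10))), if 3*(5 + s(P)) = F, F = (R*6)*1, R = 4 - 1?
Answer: -1/4865 ≈ -0.00020555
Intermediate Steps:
T(V, y) = 4 + y
R = 3
N(S, x) = -2 + S + S*(4 + S) (N(S, x) = -2 + ((4 + S)*S + S) = -2 + (S*(4 + S) + S) = -2 + (S + S*(4 + S)) = -2 + S + S*(4 + S))
F = 18 (F = (3*6)*1 = 18*1 = 18)
s(P) = 1 (s(P) = -5 + (1/3)*18 = -5 + 6 = 1)
1/(-4866 + s(N(0, -10))) = 1/(-4866 + 1) = 1/(-4865) = -1/4865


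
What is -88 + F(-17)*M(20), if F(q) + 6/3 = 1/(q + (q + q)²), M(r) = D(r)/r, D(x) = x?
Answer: -102509/1139 ≈ -89.999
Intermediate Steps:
M(r) = 1 (M(r) = r/r = 1)
F(q) = -2 + 1/(q + 4*q²) (F(q) = -2 + 1/(q + (q + q)²) = -2 + 1/(q + (2*q)²) = -2 + 1/(q + 4*q²))
-88 + F(-17)*M(20) = -88 + ((1 - 8*(-17)² - 2*(-17))/((-17)*(1 + 4*(-17))))*1 = -88 - (1 - 8*289 + 34)/(17*(1 - 68))*1 = -88 - 1/17*(1 - 2312 + 34)/(-67)*1 = -88 - 1/17*(-1/67)*(-2277)*1 = -88 - 2277/1139*1 = -88 - 2277/1139 = -102509/1139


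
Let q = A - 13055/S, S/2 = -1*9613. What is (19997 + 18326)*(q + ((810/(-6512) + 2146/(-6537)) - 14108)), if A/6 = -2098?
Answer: -209326317758228401087/204607629336 ≈ -1.0231e+9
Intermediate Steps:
A = -12588 (A = 6*(-2098) = -12588)
S = -19226 (S = 2*(-1*9613) = 2*(-9613) = -19226)
q = -242003833/19226 (q = -12588 - 13055/(-19226) = -12588 - 13055*(-1)/19226 = -12588 - 1*(-13055/19226) = -12588 + 13055/19226 = -242003833/19226 ≈ -12587.)
(19997 + 18326)*(q + ((810/(-6512) + 2146/(-6537)) - 14108)) = (19997 + 18326)*(-242003833/19226 + ((810/(-6512) + 2146/(-6537)) - 14108)) = 38323*(-242003833/19226 + ((810*(-1/6512) + 2146*(-1/6537)) - 14108)) = 38323*(-242003833/19226 + ((-405/3256 - 2146/6537) - 14108)) = 38323*(-242003833/19226 + (-9634861/21284472 - 14108)) = 38323*(-242003833/19226 - 300290965837/21284472) = 38323*(-5462158958281669/204607629336) = -209326317758228401087/204607629336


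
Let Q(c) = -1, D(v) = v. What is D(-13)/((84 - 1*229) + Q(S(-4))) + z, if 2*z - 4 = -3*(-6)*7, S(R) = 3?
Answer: 9503/146 ≈ 65.089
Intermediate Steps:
z = 65 (z = 2 + (-3*(-6)*7)/2 = 2 + (18*7)/2 = 2 + (1/2)*126 = 2 + 63 = 65)
D(-13)/((84 - 1*229) + Q(S(-4))) + z = -13/((84 - 1*229) - 1) + 65 = -13/((84 - 229) - 1) + 65 = -13/(-145 - 1) + 65 = -13/(-146) + 65 = -1/146*(-13) + 65 = 13/146 + 65 = 9503/146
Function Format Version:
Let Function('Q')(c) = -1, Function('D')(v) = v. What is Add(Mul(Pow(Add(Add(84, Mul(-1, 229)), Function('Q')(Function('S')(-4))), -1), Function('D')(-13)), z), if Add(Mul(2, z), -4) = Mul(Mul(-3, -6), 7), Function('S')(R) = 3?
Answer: Rational(9503, 146) ≈ 65.089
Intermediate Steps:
z = 65 (z = Add(2, Mul(Rational(1, 2), Mul(Mul(-3, -6), 7))) = Add(2, Mul(Rational(1, 2), Mul(18, 7))) = Add(2, Mul(Rational(1, 2), 126)) = Add(2, 63) = 65)
Add(Mul(Pow(Add(Add(84, Mul(-1, 229)), Function('Q')(Function('S')(-4))), -1), Function('D')(-13)), z) = Add(Mul(Pow(Add(Add(84, Mul(-1, 229)), -1), -1), -13), 65) = Add(Mul(Pow(Add(Add(84, -229), -1), -1), -13), 65) = Add(Mul(Pow(Add(-145, -1), -1), -13), 65) = Add(Mul(Pow(-146, -1), -13), 65) = Add(Mul(Rational(-1, 146), -13), 65) = Add(Rational(13, 146), 65) = Rational(9503, 146)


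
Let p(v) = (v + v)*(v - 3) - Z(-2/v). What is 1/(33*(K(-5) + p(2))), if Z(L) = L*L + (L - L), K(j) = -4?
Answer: -1/297 ≈ -0.0033670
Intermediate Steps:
Z(L) = L² (Z(L) = L² + 0 = L²)
p(v) = -4/v² + 2*v*(-3 + v) (p(v) = (v + v)*(v - 3) - (-2/v)² = (2*v)*(-3 + v) - 4/v² = 2*v*(-3 + v) - 4/v² = -4/v² + 2*v*(-3 + v))
1/(33*(K(-5) + p(2))) = 1/(33*(-4 + 2*(-2 + 2³*(-3 + 2))/2²)) = 1/(33*(-4 + 2*(¼)*(-2 + 8*(-1)))) = 1/(33*(-4 + 2*(¼)*(-2 - 8))) = 1/(33*(-4 + 2*(¼)*(-10))) = 1/(33*(-4 - 5)) = 1/(33*(-9)) = 1/(-297) = -1/297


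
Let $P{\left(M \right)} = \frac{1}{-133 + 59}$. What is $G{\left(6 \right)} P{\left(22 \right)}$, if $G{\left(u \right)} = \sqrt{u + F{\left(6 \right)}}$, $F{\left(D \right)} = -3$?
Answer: $- \frac{\sqrt{3}}{74} \approx -0.023406$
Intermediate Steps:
$P{\left(M \right)} = - \frac{1}{74}$ ($P{\left(M \right)} = \frac{1}{-74} = - \frac{1}{74}$)
$G{\left(u \right)} = \sqrt{-3 + u}$ ($G{\left(u \right)} = \sqrt{u - 3} = \sqrt{-3 + u}$)
$G{\left(6 \right)} P{\left(22 \right)} = \sqrt{-3 + 6} \left(- \frac{1}{74}\right) = \sqrt{3} \left(- \frac{1}{74}\right) = - \frac{\sqrt{3}}{74}$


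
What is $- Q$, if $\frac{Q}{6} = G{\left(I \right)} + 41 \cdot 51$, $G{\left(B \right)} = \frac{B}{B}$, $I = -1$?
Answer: $-12552$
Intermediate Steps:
$G{\left(B \right)} = 1$
$Q = 12552$ ($Q = 6 \left(1 + 41 \cdot 51\right) = 6 \left(1 + 2091\right) = 6 \cdot 2092 = 12552$)
$- Q = \left(-1\right) 12552 = -12552$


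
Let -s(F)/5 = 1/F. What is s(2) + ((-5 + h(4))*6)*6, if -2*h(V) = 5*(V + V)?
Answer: -1805/2 ≈ -902.50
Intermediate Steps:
s(F) = -5/F
h(V) = -5*V (h(V) = -5*(V + V)/2 = -5*2*V/2 = -5*V)
s(2) + ((-5 + h(4))*6)*6 = -5/2 + ((-5 - 5*4)*6)*6 = -5*1/2 + ((-5 - 20)*6)*6 = -5/2 - 25*6*6 = -5/2 - 150*6 = -5/2 - 900 = -1805/2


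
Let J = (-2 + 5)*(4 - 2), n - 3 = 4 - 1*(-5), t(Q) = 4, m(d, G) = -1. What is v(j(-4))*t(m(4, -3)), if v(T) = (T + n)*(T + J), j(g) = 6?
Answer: 864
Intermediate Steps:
n = 12 (n = 3 + (4 - 1*(-5)) = 3 + (4 + 5) = 3 + 9 = 12)
J = 6 (J = 3*2 = 6)
v(T) = (6 + T)*(12 + T) (v(T) = (T + 12)*(T + 6) = (12 + T)*(6 + T) = (6 + T)*(12 + T))
v(j(-4))*t(m(4, -3)) = (72 + 6² + 18*6)*4 = (72 + 36 + 108)*4 = 216*4 = 864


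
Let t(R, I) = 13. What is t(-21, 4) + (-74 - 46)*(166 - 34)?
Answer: -15827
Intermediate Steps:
t(-21, 4) + (-74 - 46)*(166 - 34) = 13 + (-74 - 46)*(166 - 34) = 13 - 120*132 = 13 - 15840 = -15827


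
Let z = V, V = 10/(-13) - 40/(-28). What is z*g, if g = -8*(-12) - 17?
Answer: 4740/91 ≈ 52.088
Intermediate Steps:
V = 60/91 (V = 10*(-1/13) - 40*(-1/28) = -10/13 + 10/7 = 60/91 ≈ 0.65934)
z = 60/91 ≈ 0.65934
g = 79 (g = 96 - 17 = 79)
z*g = (60/91)*79 = 4740/91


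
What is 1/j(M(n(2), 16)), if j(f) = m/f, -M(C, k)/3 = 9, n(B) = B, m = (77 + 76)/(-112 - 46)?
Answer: 474/17 ≈ 27.882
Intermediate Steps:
m = -153/158 (m = 153/(-158) = 153*(-1/158) = -153/158 ≈ -0.96835)
M(C, k) = -27 (M(C, k) = -3*9 = -27)
j(f) = -153/(158*f)
1/j(M(n(2), 16)) = 1/(-153/158/(-27)) = 1/(-153/158*(-1/27)) = 1/(17/474) = 474/17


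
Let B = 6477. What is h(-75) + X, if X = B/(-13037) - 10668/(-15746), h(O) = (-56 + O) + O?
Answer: -21125356069/102640301 ≈ -205.82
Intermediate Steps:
h(O) = -56 + 2*O
X = 18545937/102640301 (X = 6477/(-13037) - 10668/(-15746) = 6477*(-1/13037) - 10668*(-1/15746) = -6477/13037 + 5334/7873 = 18545937/102640301 ≈ 0.18069)
h(-75) + X = (-56 + 2*(-75)) + 18545937/102640301 = (-56 - 150) + 18545937/102640301 = -206 + 18545937/102640301 = -21125356069/102640301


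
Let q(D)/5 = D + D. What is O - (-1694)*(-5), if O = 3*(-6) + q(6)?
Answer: -8428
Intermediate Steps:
q(D) = 10*D (q(D) = 5*(D + D) = 5*(2*D) = 10*D)
O = 42 (O = 3*(-6) + 10*6 = -18 + 60 = 42)
O - (-1694)*(-5) = 42 - (-1694)*(-5) = 42 - 121*70 = 42 - 8470 = -8428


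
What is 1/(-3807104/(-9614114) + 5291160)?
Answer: 4807057/25434909619672 ≈ 1.8899e-7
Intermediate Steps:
1/(-3807104/(-9614114) + 5291160) = 1/(-3807104*(-1/9614114) + 5291160) = 1/(1903552/4807057 + 5291160) = 1/(25434909619672/4807057) = 4807057/25434909619672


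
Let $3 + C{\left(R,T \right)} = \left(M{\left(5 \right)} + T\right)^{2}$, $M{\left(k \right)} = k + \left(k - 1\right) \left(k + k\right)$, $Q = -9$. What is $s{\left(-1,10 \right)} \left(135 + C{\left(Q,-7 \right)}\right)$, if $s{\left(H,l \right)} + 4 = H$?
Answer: $-7880$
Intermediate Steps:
$s{\left(H,l \right)} = -4 + H$
$M{\left(k \right)} = k + 2 k \left(-1 + k\right)$ ($M{\left(k \right)} = k + \left(-1 + k\right) 2 k = k + 2 k \left(-1 + k\right)$)
$C{\left(R,T \right)} = -3 + \left(45 + T\right)^{2}$ ($C{\left(R,T \right)} = -3 + \left(5 \left(-1 + 2 \cdot 5\right) + T\right)^{2} = -3 + \left(5 \left(-1 + 10\right) + T\right)^{2} = -3 + \left(5 \cdot 9 + T\right)^{2} = -3 + \left(45 + T\right)^{2}$)
$s{\left(-1,10 \right)} \left(135 + C{\left(Q,-7 \right)}\right) = \left(-4 - 1\right) \left(135 - \left(3 - \left(45 - 7\right)^{2}\right)\right) = - 5 \left(135 - \left(3 - 38^{2}\right)\right) = - 5 \left(135 + \left(-3 + 1444\right)\right) = - 5 \left(135 + 1441\right) = \left(-5\right) 1576 = -7880$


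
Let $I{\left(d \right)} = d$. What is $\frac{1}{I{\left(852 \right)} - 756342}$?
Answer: $- \frac{1}{755490} \approx -1.3236 \cdot 10^{-6}$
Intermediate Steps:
$\frac{1}{I{\left(852 \right)} - 756342} = \frac{1}{852 - 756342} = \frac{1}{-755490} = - \frac{1}{755490}$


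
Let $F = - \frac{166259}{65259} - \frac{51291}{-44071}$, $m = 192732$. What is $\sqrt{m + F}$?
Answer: $\frac{4 \sqrt{11070694258897680012543}}{958676463} \approx 439.01$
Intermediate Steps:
$F = - \frac{3980001020}{2876029389}$ ($F = \left(-166259\right) \frac{1}{65259} - - \frac{51291}{44071} = - \frac{166259}{65259} + \frac{51291}{44071} = - \frac{3980001020}{2876029389} \approx -1.3839$)
$\sqrt{m + F} = \sqrt{192732 - \frac{3980001020}{2876029389}} = \sqrt{\frac{554298916199728}{2876029389}} = \frac{4 \sqrt{11070694258897680012543}}{958676463}$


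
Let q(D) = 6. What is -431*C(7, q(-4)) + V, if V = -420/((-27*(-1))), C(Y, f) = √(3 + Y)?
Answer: -140/9 - 431*√10 ≈ -1378.5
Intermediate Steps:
V = -140/9 (V = -420/27 = -420*1/27 = -140/9 ≈ -15.556)
-431*C(7, q(-4)) + V = -431*√(3 + 7) - 140/9 = -431*√10 - 140/9 = -140/9 - 431*√10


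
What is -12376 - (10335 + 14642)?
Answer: -37353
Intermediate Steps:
-12376 - (10335 + 14642) = -12376 - 1*24977 = -12376 - 24977 = -37353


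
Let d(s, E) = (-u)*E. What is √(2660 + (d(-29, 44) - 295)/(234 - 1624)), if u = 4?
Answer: √5140040690/1390 ≈ 51.578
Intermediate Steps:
d(s, E) = -4*E (d(s, E) = (-1*4)*E = -4*E)
√(2660 + (d(-29, 44) - 295)/(234 - 1624)) = √(2660 + (-4*44 - 295)/(234 - 1624)) = √(2660 + (-176 - 295)/(-1390)) = √(2660 - 471*(-1/1390)) = √(2660 + 471/1390) = √(3697871/1390) = √5140040690/1390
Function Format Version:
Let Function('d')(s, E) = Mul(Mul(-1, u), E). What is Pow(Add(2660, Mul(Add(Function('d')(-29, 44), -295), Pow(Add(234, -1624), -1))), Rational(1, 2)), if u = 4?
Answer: Mul(Rational(1, 1390), Pow(5140040690, Rational(1, 2))) ≈ 51.578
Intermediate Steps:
Function('d')(s, E) = Mul(-4, E) (Function('d')(s, E) = Mul(Mul(-1, 4), E) = Mul(-4, E))
Pow(Add(2660, Mul(Add(Function('d')(-29, 44), -295), Pow(Add(234, -1624), -1))), Rational(1, 2)) = Pow(Add(2660, Mul(Add(Mul(-4, 44), -295), Pow(Add(234, -1624), -1))), Rational(1, 2)) = Pow(Add(2660, Mul(Add(-176, -295), Pow(-1390, -1))), Rational(1, 2)) = Pow(Add(2660, Mul(-471, Rational(-1, 1390))), Rational(1, 2)) = Pow(Add(2660, Rational(471, 1390)), Rational(1, 2)) = Pow(Rational(3697871, 1390), Rational(1, 2)) = Mul(Rational(1, 1390), Pow(5140040690, Rational(1, 2)))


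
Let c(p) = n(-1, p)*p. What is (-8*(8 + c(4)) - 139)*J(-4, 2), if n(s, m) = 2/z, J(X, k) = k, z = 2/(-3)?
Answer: -214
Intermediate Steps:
z = -2/3 (z = 2*(-1/3) = -2/3 ≈ -0.66667)
n(s, m) = -3 (n(s, m) = 2/(-2/3) = 2*(-3/2) = -3)
c(p) = -3*p
(-8*(8 + c(4)) - 139)*J(-4, 2) = (-8*(8 - 3*4) - 139)*2 = (-8*(8 - 12) - 139)*2 = (-8*(-4) - 139)*2 = (32 - 139)*2 = -107*2 = -214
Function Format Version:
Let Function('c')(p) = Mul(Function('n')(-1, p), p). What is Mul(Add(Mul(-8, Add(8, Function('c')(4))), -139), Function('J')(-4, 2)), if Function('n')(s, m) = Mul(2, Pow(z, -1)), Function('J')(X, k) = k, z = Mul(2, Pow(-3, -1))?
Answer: -214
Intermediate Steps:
z = Rational(-2, 3) (z = Mul(2, Rational(-1, 3)) = Rational(-2, 3) ≈ -0.66667)
Function('n')(s, m) = -3 (Function('n')(s, m) = Mul(2, Pow(Rational(-2, 3), -1)) = Mul(2, Rational(-3, 2)) = -3)
Function('c')(p) = Mul(-3, p)
Mul(Add(Mul(-8, Add(8, Function('c')(4))), -139), Function('J')(-4, 2)) = Mul(Add(Mul(-8, Add(8, Mul(-3, 4))), -139), 2) = Mul(Add(Mul(-8, Add(8, -12)), -139), 2) = Mul(Add(Mul(-8, -4), -139), 2) = Mul(Add(32, -139), 2) = Mul(-107, 2) = -214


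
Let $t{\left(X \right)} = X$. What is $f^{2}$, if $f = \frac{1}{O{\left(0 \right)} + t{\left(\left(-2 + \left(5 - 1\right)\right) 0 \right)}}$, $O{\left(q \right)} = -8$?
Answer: $\frac{1}{64} \approx 0.015625$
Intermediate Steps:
$f = - \frac{1}{8}$ ($f = \frac{1}{-8 + \left(-2 + \left(5 - 1\right)\right) 0} = \frac{1}{-8 + \left(-2 + 4\right) 0} = \frac{1}{-8 + 2 \cdot 0} = \frac{1}{-8 + 0} = \frac{1}{-8} = - \frac{1}{8} \approx -0.125$)
$f^{2} = \left(- \frac{1}{8}\right)^{2} = \frac{1}{64}$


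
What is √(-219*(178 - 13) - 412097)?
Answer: 2*I*√112058 ≈ 669.5*I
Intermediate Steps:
√(-219*(178 - 13) - 412097) = √(-219*165 - 412097) = √(-36135 - 412097) = √(-448232) = 2*I*√112058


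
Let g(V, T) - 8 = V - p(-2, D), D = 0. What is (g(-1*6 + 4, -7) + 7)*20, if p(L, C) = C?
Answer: 260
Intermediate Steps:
g(V, T) = 8 + V (g(V, T) = 8 + (V - 1*0) = 8 + (V + 0) = 8 + V)
(g(-1*6 + 4, -7) + 7)*20 = ((8 + (-1*6 + 4)) + 7)*20 = ((8 + (-6 + 4)) + 7)*20 = ((8 - 2) + 7)*20 = (6 + 7)*20 = 13*20 = 260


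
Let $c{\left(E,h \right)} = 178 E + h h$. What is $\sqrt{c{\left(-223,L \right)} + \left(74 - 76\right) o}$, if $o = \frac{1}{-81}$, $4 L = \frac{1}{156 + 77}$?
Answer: $\frac{i \sqrt{2792810308207}}{8388} \approx 199.23 i$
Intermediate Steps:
$L = \frac{1}{932}$ ($L = \frac{1}{4 \left(156 + 77\right)} = \frac{1}{4 \cdot 233} = \frac{1}{4} \cdot \frac{1}{233} = \frac{1}{932} \approx 0.001073$)
$o = - \frac{1}{81} \approx -0.012346$
$c{\left(E,h \right)} = h^{2} + 178 E$ ($c{\left(E,h \right)} = 178 E + h^{2} = h^{2} + 178 E$)
$\sqrt{c{\left(-223,L \right)} + \left(74 - 76\right) o} = \sqrt{\left(\left(\frac{1}{932}\right)^{2} + 178 \left(-223\right)\right) + \left(74 - 76\right) \left(- \frac{1}{81}\right)} = \sqrt{\left(\frac{1}{868624} - 39694\right) - - \frac{2}{81}} = \sqrt{- \frac{34479161055}{868624} + \frac{2}{81}} = \sqrt{- \frac{2792810308207}{70358544}} = \frac{i \sqrt{2792810308207}}{8388}$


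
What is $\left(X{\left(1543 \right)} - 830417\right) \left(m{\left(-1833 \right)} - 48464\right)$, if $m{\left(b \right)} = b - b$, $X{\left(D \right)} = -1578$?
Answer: $40321805680$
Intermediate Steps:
$m{\left(b \right)} = 0$
$\left(X{\left(1543 \right)} - 830417\right) \left(m{\left(-1833 \right)} - 48464\right) = \left(-1578 - 830417\right) \left(0 - 48464\right) = - 831995 \left(0 - 48464\right) = \left(-831995\right) \left(-48464\right) = 40321805680$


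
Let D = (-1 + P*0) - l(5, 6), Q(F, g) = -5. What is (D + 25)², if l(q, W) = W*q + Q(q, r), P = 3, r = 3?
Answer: 1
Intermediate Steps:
l(q, W) = -5 + W*q (l(q, W) = W*q - 5 = -5 + W*q)
D = -26 (D = (-1 + 3*0) - (-5 + 6*5) = (-1 + 0) - (-5 + 30) = -1 - 1*25 = -1 - 25 = -26)
(D + 25)² = (-26 + 25)² = (-1)² = 1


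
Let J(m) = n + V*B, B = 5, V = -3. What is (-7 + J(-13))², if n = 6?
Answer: 256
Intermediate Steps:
J(m) = -9 (J(m) = 6 - 3*5 = 6 - 15 = -9)
(-7 + J(-13))² = (-7 - 9)² = (-16)² = 256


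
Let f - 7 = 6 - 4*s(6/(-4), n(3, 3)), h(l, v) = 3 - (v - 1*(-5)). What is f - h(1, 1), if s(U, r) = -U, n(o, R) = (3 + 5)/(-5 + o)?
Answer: 10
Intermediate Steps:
n(o, R) = 8/(-5 + o)
h(l, v) = -2 - v (h(l, v) = 3 - (v + 5) = 3 - (5 + v) = 3 + (-5 - v) = -2 - v)
f = 7 (f = 7 + (6 - (-4)*6/(-4)) = 7 + (6 - (-4)*6*(-¼)) = 7 + (6 - (-4)*(-3)/2) = 7 + (6 - 4*3/2) = 7 + (6 - 6) = 7 + 0 = 7)
f - h(1, 1) = 7 - (-2 - 1*1) = 7 - (-2 - 1) = 7 - 1*(-3) = 7 + 3 = 10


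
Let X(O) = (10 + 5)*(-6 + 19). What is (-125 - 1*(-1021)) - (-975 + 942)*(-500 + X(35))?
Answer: -9169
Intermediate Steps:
X(O) = 195 (X(O) = 15*13 = 195)
(-125 - 1*(-1021)) - (-975 + 942)*(-500 + X(35)) = (-125 - 1*(-1021)) - (-975 + 942)*(-500 + 195) = (-125 + 1021) - (-33)*(-305) = 896 - 1*10065 = 896 - 10065 = -9169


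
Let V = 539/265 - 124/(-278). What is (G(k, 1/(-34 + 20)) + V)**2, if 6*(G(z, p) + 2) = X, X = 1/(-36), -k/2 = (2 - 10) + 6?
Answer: 14305498272121/63303664449600 ≈ 0.22598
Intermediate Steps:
k = 4 (k = -2*((2 - 10) + 6) = -2*(-8 + 6) = -2*(-2) = 4)
X = -1/36 ≈ -0.027778
G(z, p) = -433/216 (G(z, p) = -2 + (1/6)*(-1/36) = -2 - 1/216 = -433/216)
V = 91351/36835 (V = 539*(1/265) - 124*(-1/278) = 539/265 + 62/139 = 91351/36835 ≈ 2.4800)
(G(k, 1/(-34 + 20)) + V)**2 = (-433/216 + 91351/36835)**2 = (3782261/7956360)**2 = 14305498272121/63303664449600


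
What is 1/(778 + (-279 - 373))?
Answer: 1/126 ≈ 0.0079365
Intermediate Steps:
1/(778 + (-279 - 373)) = 1/(778 - 652) = 1/126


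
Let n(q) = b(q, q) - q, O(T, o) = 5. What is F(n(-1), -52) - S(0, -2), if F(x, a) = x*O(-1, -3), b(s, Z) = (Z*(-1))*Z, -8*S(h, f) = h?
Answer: 0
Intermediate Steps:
S(h, f) = -h/8
b(s, Z) = -Z² (b(s, Z) = (-Z)*Z = -Z²)
n(q) = -q - q² (n(q) = -q² - q = -q - q²)
F(x, a) = 5*x (F(x, a) = x*5 = 5*x)
F(n(-1), -52) - S(0, -2) = 5*(-(-1 - 1*(-1))) - (-1)*0/8 = 5*(-(-1 + 1)) - 1*0 = 5*(-1*0) + 0 = 5*0 + 0 = 0 + 0 = 0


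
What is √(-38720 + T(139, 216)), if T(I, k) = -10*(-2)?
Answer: 30*I*√43 ≈ 196.72*I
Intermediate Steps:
T(I, k) = 20
√(-38720 + T(139, 216)) = √(-38720 + 20) = √(-38700) = 30*I*√43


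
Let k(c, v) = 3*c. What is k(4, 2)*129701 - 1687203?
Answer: -130791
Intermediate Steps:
k(4, 2)*129701 - 1687203 = (3*4)*129701 - 1687203 = 12*129701 - 1687203 = 1556412 - 1687203 = -130791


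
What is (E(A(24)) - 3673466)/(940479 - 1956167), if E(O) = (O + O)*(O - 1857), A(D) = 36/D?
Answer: 7358065/2031376 ≈ 3.6222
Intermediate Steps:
E(O) = 2*O*(-1857 + O) (E(O) = (2*O)*(-1857 + O) = 2*O*(-1857 + O))
(E(A(24)) - 3673466)/(940479 - 1956167) = (2*(36/24)*(-1857 + 36/24) - 3673466)/(940479 - 1956167) = (2*(36*(1/24))*(-1857 + 36*(1/24)) - 3673466)/(-1015688) = (2*(3/2)*(-1857 + 3/2) - 3673466)*(-1/1015688) = (2*(3/2)*(-3711/2) - 3673466)*(-1/1015688) = (-11133/2 - 3673466)*(-1/1015688) = -7358065/2*(-1/1015688) = 7358065/2031376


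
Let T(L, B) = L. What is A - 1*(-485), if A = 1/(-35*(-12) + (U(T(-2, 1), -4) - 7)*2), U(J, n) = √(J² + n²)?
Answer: 39953533/82378 - √5/41189 ≈ 485.00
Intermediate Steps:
A = 1/(406 + 4*√5) (A = 1/(-35*(-12) + (√((-2)² + (-4)²) - 7)*2) = 1/(420 + (√(4 + 16) - 7)*2) = 1/(420 + (√20 - 7)*2) = 1/(420 + (2*√5 - 7)*2) = 1/(420 + (-7 + 2*√5)*2) = 1/(420 + (-14 + 4*√5)) = 1/(406 + 4*√5) ≈ 0.0024100)
A - 1*(-485) = (203/82378 - √5/41189) - 1*(-485) = (203/82378 - √5/41189) + 485 = 39953533/82378 - √5/41189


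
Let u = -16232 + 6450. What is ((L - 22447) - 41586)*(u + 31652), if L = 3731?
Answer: -1318804740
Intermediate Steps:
u = -9782
((L - 22447) - 41586)*(u + 31652) = ((3731 - 22447) - 41586)*(-9782 + 31652) = (-18716 - 41586)*21870 = -60302*21870 = -1318804740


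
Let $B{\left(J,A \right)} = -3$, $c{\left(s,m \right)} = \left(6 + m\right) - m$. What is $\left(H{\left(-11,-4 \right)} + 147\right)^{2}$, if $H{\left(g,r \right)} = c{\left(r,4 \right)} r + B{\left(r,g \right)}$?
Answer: $14400$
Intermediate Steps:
$c{\left(s,m \right)} = 6$
$H{\left(g,r \right)} = -3 + 6 r$ ($H{\left(g,r \right)} = 6 r - 3 = -3 + 6 r$)
$\left(H{\left(-11,-4 \right)} + 147\right)^{2} = \left(\left(-3 + 6 \left(-4\right)\right) + 147\right)^{2} = \left(\left(-3 - 24\right) + 147\right)^{2} = \left(-27 + 147\right)^{2} = 120^{2} = 14400$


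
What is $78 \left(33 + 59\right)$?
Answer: $7176$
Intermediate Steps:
$78 \left(33 + 59\right) = 78 \cdot 92 = 7176$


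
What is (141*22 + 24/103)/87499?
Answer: 319530/9012397 ≈ 0.035455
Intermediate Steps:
(141*22 + 24/103)/87499 = (3102 + 24*(1/103))*(1/87499) = (3102 + 24/103)*(1/87499) = (319530/103)*(1/87499) = 319530/9012397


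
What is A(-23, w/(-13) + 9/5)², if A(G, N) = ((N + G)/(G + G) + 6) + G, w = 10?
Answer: 610139401/2235025 ≈ 272.99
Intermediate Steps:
A(G, N) = 6 + G + (G + N)/(2*G) (A(G, N) = ((G + N)/((2*G)) + 6) + G = ((G + N)*(1/(2*G)) + 6) + G = ((G + N)/(2*G) + 6) + G = (6 + (G + N)/(2*G)) + G = 6 + G + (G + N)/(2*G))
A(-23, w/(-13) + 9/5)² = (13/2 - 23 + (½)*(10/(-13) + 9/5)/(-23))² = (13/2 - 23 + (½)*(10*(-1/13) + 9*(⅕))*(-1/23))² = (13/2 - 23 + (½)*(-10/13 + 9/5)*(-1/23))² = (13/2 - 23 + (½)*(67/65)*(-1/23))² = (13/2 - 23 - 67/2990)² = (-24701/1495)² = 610139401/2235025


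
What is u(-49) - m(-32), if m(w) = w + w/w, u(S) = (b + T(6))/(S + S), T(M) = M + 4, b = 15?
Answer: 3013/98 ≈ 30.745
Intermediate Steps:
T(M) = 4 + M
u(S) = 25/(2*S) (u(S) = (15 + (4 + 6))/(S + S) = (15 + 10)/((2*S)) = 25*(1/(2*S)) = 25/(2*S))
m(w) = 1 + w (m(w) = w + 1 = 1 + w)
u(-49) - m(-32) = (25/2)/(-49) - (1 - 32) = (25/2)*(-1/49) - 1*(-31) = -25/98 + 31 = 3013/98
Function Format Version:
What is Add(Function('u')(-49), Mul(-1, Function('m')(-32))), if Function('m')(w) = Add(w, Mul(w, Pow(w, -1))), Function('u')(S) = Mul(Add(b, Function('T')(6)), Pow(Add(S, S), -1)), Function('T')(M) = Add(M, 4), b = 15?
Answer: Rational(3013, 98) ≈ 30.745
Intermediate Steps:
Function('T')(M) = Add(4, M)
Function('u')(S) = Mul(Rational(25, 2), Pow(S, -1)) (Function('u')(S) = Mul(Add(15, Add(4, 6)), Pow(Add(S, S), -1)) = Mul(Add(15, 10), Pow(Mul(2, S), -1)) = Mul(25, Mul(Rational(1, 2), Pow(S, -1))) = Mul(Rational(25, 2), Pow(S, -1)))
Function('m')(w) = Add(1, w) (Function('m')(w) = Add(w, 1) = Add(1, w))
Add(Function('u')(-49), Mul(-1, Function('m')(-32))) = Add(Mul(Rational(25, 2), Pow(-49, -1)), Mul(-1, Add(1, -32))) = Add(Mul(Rational(25, 2), Rational(-1, 49)), Mul(-1, -31)) = Add(Rational(-25, 98), 31) = Rational(3013, 98)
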